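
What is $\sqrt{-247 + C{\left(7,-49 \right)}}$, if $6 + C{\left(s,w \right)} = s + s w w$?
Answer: $\sqrt{16561} \approx 128.69$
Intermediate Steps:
$C{\left(s,w \right)} = -6 + s + s w^{2}$ ($C{\left(s,w \right)} = -6 + \left(s + s w w\right) = -6 + \left(s + s w^{2}\right) = -6 + s + s w^{2}$)
$\sqrt{-247 + C{\left(7,-49 \right)}} = \sqrt{-247 + \left(-6 + 7 + 7 \left(-49\right)^{2}\right)} = \sqrt{-247 + \left(-6 + 7 + 7 \cdot 2401\right)} = \sqrt{-247 + \left(-6 + 7 + 16807\right)} = \sqrt{-247 + 16808} = \sqrt{16561}$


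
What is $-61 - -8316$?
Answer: $8255$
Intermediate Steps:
$-61 - -8316 = -61 + 8316 = 8255$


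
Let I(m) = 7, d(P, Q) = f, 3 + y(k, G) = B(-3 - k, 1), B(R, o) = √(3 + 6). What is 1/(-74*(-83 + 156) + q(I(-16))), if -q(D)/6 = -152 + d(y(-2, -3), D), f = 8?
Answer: -1/4538 ≈ -0.00022036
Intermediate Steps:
B(R, o) = 3 (B(R, o) = √9 = 3)
y(k, G) = 0 (y(k, G) = -3 + 3 = 0)
d(P, Q) = 8
q(D) = 864 (q(D) = -6*(-152 + 8) = -6*(-144) = 864)
1/(-74*(-83 + 156) + q(I(-16))) = 1/(-74*(-83 + 156) + 864) = 1/(-74*73 + 864) = 1/(-5402 + 864) = 1/(-4538) = -1/4538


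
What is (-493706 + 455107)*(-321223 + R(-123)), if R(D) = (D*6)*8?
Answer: 12626775073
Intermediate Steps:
R(D) = 48*D (R(D) = (6*D)*8 = 48*D)
(-493706 + 455107)*(-321223 + R(-123)) = (-493706 + 455107)*(-321223 + 48*(-123)) = -38599*(-321223 - 5904) = -38599*(-327127) = 12626775073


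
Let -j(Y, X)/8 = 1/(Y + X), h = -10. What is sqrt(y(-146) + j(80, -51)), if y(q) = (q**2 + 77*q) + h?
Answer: 382*sqrt(58)/29 ≈ 100.32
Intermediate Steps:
j(Y, X) = -8/(X + Y) (j(Y, X) = -8/(Y + X) = -8/(X + Y))
y(q) = -10 + q**2 + 77*q (y(q) = (q**2 + 77*q) - 10 = -10 + q**2 + 77*q)
sqrt(y(-146) + j(80, -51)) = sqrt((-10 + (-146)**2 + 77*(-146)) - 8/(-51 + 80)) = sqrt((-10 + 21316 - 11242) - 8/29) = sqrt(10064 - 8*1/29) = sqrt(10064 - 8/29) = sqrt(291848/29) = 382*sqrt(58)/29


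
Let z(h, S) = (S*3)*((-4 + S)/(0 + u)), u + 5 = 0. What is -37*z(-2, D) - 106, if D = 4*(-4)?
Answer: 6998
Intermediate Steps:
u = -5 (u = -5 + 0 = -5)
D = -16
z(h, S) = 3*S*(⅘ - S/5) (z(h, S) = (S*3)*((-4 + S)/(0 - 5)) = (3*S)*((-4 + S)/(-5)) = (3*S)*((-4 + S)*(-⅕)) = (3*S)*(⅘ - S/5) = 3*S*(⅘ - S/5))
-37*z(-2, D) - 106 = -111*(-16)*(4 - 1*(-16))/5 - 106 = -111*(-16)*(4 + 16)/5 - 106 = -111*(-16)*20/5 - 106 = -37*(-192) - 106 = 7104 - 106 = 6998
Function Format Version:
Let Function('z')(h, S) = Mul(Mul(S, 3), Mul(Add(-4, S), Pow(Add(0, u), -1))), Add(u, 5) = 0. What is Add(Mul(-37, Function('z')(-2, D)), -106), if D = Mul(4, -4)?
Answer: 6998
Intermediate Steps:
u = -5 (u = Add(-5, 0) = -5)
D = -16
Function('z')(h, S) = Mul(3, S, Add(Rational(4, 5), Mul(Rational(-1, 5), S))) (Function('z')(h, S) = Mul(Mul(S, 3), Mul(Add(-4, S), Pow(Add(0, -5), -1))) = Mul(Mul(3, S), Mul(Add(-4, S), Pow(-5, -1))) = Mul(Mul(3, S), Mul(Add(-4, S), Rational(-1, 5))) = Mul(Mul(3, S), Add(Rational(4, 5), Mul(Rational(-1, 5), S))) = Mul(3, S, Add(Rational(4, 5), Mul(Rational(-1, 5), S))))
Add(Mul(-37, Function('z')(-2, D)), -106) = Add(Mul(-37, Mul(Rational(3, 5), -16, Add(4, Mul(-1, -16)))), -106) = Add(Mul(-37, Mul(Rational(3, 5), -16, Add(4, 16))), -106) = Add(Mul(-37, Mul(Rational(3, 5), -16, 20)), -106) = Add(Mul(-37, -192), -106) = Add(7104, -106) = 6998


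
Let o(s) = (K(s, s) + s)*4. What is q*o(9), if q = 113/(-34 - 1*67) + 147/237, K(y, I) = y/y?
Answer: -159120/7979 ≈ -19.942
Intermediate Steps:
K(y, I) = 1
o(s) = 4 + 4*s (o(s) = (1 + s)*4 = 4 + 4*s)
q = -3978/7979 (q = 113/(-34 - 67) + 147*(1/237) = 113/(-101) + 49/79 = 113*(-1/101) + 49/79 = -113/101 + 49/79 = -3978/7979 ≈ -0.49856)
q*o(9) = -3978*(4 + 4*9)/7979 = -3978*(4 + 36)/7979 = -3978/7979*40 = -159120/7979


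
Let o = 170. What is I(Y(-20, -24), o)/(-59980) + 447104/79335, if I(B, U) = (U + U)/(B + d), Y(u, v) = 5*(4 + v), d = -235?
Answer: 89838217771/15941019555 ≈ 5.6357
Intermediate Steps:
Y(u, v) = 20 + 5*v
I(B, U) = 2*U/(-235 + B) (I(B, U) = (U + U)/(B - 235) = (2*U)/(-235 + B) = 2*U/(-235 + B))
I(Y(-20, -24), o)/(-59980) + 447104/79335 = (2*170/(-235 + (20 + 5*(-24))))/(-59980) + 447104/79335 = (2*170/(-235 + (20 - 120)))*(-1/59980) + 447104*(1/79335) = (2*170/(-235 - 100))*(-1/59980) + 447104/79335 = (2*170/(-335))*(-1/59980) + 447104/79335 = (2*170*(-1/335))*(-1/59980) + 447104/79335 = -68/67*(-1/59980) + 447104/79335 = 17/1004665 + 447104/79335 = 89838217771/15941019555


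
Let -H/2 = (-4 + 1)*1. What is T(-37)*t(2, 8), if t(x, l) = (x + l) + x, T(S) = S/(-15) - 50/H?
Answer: -352/5 ≈ -70.400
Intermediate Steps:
H = 6 (H = -2*(-4 + 1) = -(-6) = -2*(-3) = 6)
T(S) = -25/3 - S/15 (T(S) = S/(-15) - 50/6 = S*(-1/15) - 50*1/6 = -S/15 - 25/3 = -25/3 - S/15)
t(x, l) = l + 2*x (t(x, l) = (l + x) + x = l + 2*x)
T(-37)*t(2, 8) = (-25/3 - 1/15*(-37))*(8 + 2*2) = (-25/3 + 37/15)*(8 + 4) = -88/15*12 = -352/5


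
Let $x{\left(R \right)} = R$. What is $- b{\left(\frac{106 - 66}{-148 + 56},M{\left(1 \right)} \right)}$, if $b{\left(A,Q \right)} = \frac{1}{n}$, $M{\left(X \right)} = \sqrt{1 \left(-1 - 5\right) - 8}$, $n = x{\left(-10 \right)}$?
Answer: $\frac{1}{10} \approx 0.1$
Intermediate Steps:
$n = -10$
$M{\left(X \right)} = i \sqrt{14}$ ($M{\left(X \right)} = \sqrt{1 \left(-6\right) - 8} = \sqrt{-6 - 8} = \sqrt{-14} = i \sqrt{14}$)
$b{\left(A,Q \right)} = - \frac{1}{10}$ ($b{\left(A,Q \right)} = \frac{1}{-10} = - \frac{1}{10}$)
$- b{\left(\frac{106 - 66}{-148 + 56},M{\left(1 \right)} \right)} = \left(-1\right) \left(- \frac{1}{10}\right) = \frac{1}{10}$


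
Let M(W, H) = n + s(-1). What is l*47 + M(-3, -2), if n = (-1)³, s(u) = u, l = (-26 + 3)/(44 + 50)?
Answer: -27/2 ≈ -13.500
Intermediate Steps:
l = -23/94 ≈ -0.24468
n = -1
M(W, H) = -2 (M(W, H) = -1 - 1 = -2)
l*47 + M(-3, -2) = -23/94*47 - 2 = -23/2 - 2 = -27/2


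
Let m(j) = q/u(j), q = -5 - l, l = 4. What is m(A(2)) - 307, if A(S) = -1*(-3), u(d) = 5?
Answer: -1544/5 ≈ -308.80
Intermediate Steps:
A(S) = 3
q = -9 (q = -5 - 1*4 = -5 - 4 = -9)
m(j) = -9/5
m(A(2)) - 307 = -9/5 - 307 = -1544/5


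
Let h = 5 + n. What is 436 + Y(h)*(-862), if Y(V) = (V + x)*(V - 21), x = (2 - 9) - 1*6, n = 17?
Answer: -7322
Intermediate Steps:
h = 22 (h = 5 + 17 = 22)
x = -13 (x = -7 - 6 = -13)
Y(V) = (-21 + V)*(-13 + V) (Y(V) = (V - 13)*(V - 21) = (-13 + V)*(-21 + V) = (-21 + V)*(-13 + V))
436 + Y(h)*(-862) = 436 + (273 + 22² - 34*22)*(-862) = 436 + (273 + 484 - 748)*(-862) = 436 + 9*(-862) = 436 - 7758 = -7322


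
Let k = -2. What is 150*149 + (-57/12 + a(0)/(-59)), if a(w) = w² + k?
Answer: 5273487/236 ≈ 22345.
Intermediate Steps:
a(w) = -2 + w² (a(w) = w² - 2 = -2 + w²)
150*149 + (-57/12 + a(0)/(-59)) = 150*149 + (-57/12 + (-2 + 0²)/(-59)) = 22350 + (-57*1/12 + (-2 + 0)*(-1/59)) = 22350 + (-19/4 - 2*(-1/59)) = 22350 + (-19/4 + 2/59) = 22350 - 1113/236 = 5273487/236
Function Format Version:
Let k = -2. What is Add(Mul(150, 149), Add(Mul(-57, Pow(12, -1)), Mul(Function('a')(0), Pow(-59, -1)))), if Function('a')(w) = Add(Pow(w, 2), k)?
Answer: Rational(5273487, 236) ≈ 22345.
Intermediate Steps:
Function('a')(w) = Add(-2, Pow(w, 2)) (Function('a')(w) = Add(Pow(w, 2), -2) = Add(-2, Pow(w, 2)))
Add(Mul(150, 149), Add(Mul(-57, Pow(12, -1)), Mul(Function('a')(0), Pow(-59, -1)))) = Add(Mul(150, 149), Add(Mul(-57, Pow(12, -1)), Mul(Add(-2, Pow(0, 2)), Pow(-59, -1)))) = Add(22350, Add(Mul(-57, Rational(1, 12)), Mul(Add(-2, 0), Rational(-1, 59)))) = Add(22350, Add(Rational(-19, 4), Mul(-2, Rational(-1, 59)))) = Add(22350, Add(Rational(-19, 4), Rational(2, 59))) = Add(22350, Rational(-1113, 236)) = Rational(5273487, 236)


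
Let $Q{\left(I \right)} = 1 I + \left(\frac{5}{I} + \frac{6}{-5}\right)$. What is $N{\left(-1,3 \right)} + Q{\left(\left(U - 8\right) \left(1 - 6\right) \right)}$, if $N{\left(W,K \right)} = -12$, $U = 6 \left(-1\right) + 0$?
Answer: $\frac{3981}{70} \approx 56.871$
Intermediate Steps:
$U = -6$ ($U = -6 + 0 = -6$)
$Q{\left(I \right)} = - \frac{6}{5} + I + \frac{5}{I}$ ($Q{\left(I \right)} = I + \left(\frac{5}{I} + 6 \left(- \frac{1}{5}\right)\right) = I - \left(\frac{6}{5} - \frac{5}{I}\right) = - \frac{6}{5} + I + \frac{5}{I}$)
$N{\left(-1,3 \right)} + Q{\left(\left(U - 8\right) \left(1 - 6\right) \right)} = -12 + \left(- \frac{6}{5} + \left(-6 - 8\right) \left(1 - 6\right) + \frac{5}{\left(-6 - 8\right) \left(1 - 6\right)}\right) = -12 - \left(- \frac{344}{5} - \frac{1}{14}\right) = -12 + \left(- \frac{6}{5} + 70 + \frac{5}{70}\right) = -12 + \left(- \frac{6}{5} + 70 + 5 \cdot \frac{1}{70}\right) = -12 + \left(- \frac{6}{5} + 70 + \frac{1}{14}\right) = -12 + \frac{4821}{70} = \frac{3981}{70}$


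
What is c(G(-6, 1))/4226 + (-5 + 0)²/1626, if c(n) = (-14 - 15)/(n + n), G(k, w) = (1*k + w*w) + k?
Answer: 1185727/75586236 ≈ 0.015687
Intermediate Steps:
G(k, w) = w² + 2*k (G(k, w) = (k + w²) + k = w² + 2*k)
c(n) = -29/(2*n) (c(n) = -29*1/(2*n) = -29/(2*n))
c(G(-6, 1))/4226 + (-5 + 0)²/1626 = -29/(2*(1² + 2*(-6)))/4226 + (-5 + 0)²/1626 = -29/(2*(1 - 12))*(1/4226) + (-5)²*(1/1626) = -29/2/(-11)*(1/4226) + 25*(1/1626) = -29/2*(-1/11)*(1/4226) + 25/1626 = (29/22)*(1/4226) + 25/1626 = 29/92972 + 25/1626 = 1185727/75586236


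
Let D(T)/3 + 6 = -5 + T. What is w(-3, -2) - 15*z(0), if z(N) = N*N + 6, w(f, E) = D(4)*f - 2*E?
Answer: -23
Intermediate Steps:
D(T) = -33 + 3*T (D(T) = -18 + 3*(-5 + T) = -18 + (-15 + 3*T) = -33 + 3*T)
w(f, E) = -21*f - 2*E (w(f, E) = (-33 + 3*4)*f - 2*E = (-33 + 12)*f - 2*E = -21*f - 2*E)
z(N) = 6 + N² (z(N) = N² + 6 = 6 + N²)
w(-3, -2) - 15*z(0) = (-21*(-3) - 2*(-2)) - 15*(6 + 0²) = (63 + 4) - 15*(6 + 0) = 67 - 15*6 = 67 - 90 = -23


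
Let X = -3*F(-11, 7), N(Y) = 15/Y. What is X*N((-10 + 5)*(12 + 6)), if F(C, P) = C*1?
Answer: -11/2 ≈ -5.5000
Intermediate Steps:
F(C, P) = C
X = 33 (X = -3*(-11) = 33)
X*N((-10 + 5)*(12 + 6)) = 33*(15/(((-10 + 5)*(12 + 6)))) = 33*(15/((-5*18))) = 33*(15/(-90)) = 33*(15*(-1/90)) = 33*(-1/6) = -11/2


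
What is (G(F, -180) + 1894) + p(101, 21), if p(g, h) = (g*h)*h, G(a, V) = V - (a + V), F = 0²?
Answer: 46435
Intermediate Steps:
F = 0
G(a, V) = -a (G(a, V) = V - (V + a) = V + (-V - a) = -a)
p(g, h) = g*h²
(G(F, -180) + 1894) + p(101, 21) = (-1*0 + 1894) + 101*21² = (0 + 1894) + 101*441 = 1894 + 44541 = 46435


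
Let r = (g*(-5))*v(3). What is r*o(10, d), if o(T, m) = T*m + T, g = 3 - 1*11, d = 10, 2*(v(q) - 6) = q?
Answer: 33000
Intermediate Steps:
v(q) = 6 + q/2
g = -8 (g = 3 - 11 = -8)
o(T, m) = T + T*m
r = 300 (r = (-8*(-5))*(6 + (½)*3) = 40*(6 + 3/2) = 40*(15/2) = 300)
r*o(10, d) = 300*(10*(1 + 10)) = 300*(10*11) = 300*110 = 33000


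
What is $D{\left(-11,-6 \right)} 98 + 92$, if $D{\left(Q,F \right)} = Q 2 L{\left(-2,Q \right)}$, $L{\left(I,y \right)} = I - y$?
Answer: $-19312$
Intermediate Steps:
$D{\left(Q,F \right)} = 2 Q \left(-2 - Q\right)$ ($D{\left(Q,F \right)} = Q 2 \left(-2 - Q\right) = 2 Q \left(-2 - Q\right)$)
$D{\left(-11,-6 \right)} 98 + 92 = \left(-2\right) \left(-11\right) \left(2 - 11\right) 98 + 92 = \left(-2\right) \left(-11\right) \left(-9\right) 98 + 92 = \left(-198\right) 98 + 92 = -19404 + 92 = -19312$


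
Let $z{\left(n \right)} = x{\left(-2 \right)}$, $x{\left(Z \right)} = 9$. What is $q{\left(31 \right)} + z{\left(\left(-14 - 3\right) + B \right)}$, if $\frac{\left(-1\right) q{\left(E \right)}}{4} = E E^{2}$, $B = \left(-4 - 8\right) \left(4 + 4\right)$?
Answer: $-119155$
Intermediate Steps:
$B = -96$ ($B = \left(-12\right) 8 = -96$)
$q{\left(E \right)} = - 4 E^{3}$ ($q{\left(E \right)} = - 4 E E^{2} = - 4 E^{3}$)
$z{\left(n \right)} = 9$
$q{\left(31 \right)} + z{\left(\left(-14 - 3\right) + B \right)} = - 4 \cdot 31^{3} + 9 = \left(-4\right) 29791 + 9 = -119164 + 9 = -119155$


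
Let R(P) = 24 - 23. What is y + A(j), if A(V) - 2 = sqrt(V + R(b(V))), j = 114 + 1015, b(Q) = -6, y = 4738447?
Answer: 4738449 + sqrt(1130) ≈ 4.7385e+6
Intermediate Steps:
R(P) = 1
j = 1129
A(V) = 2 + sqrt(1 + V) (A(V) = 2 + sqrt(V + 1) = 2 + sqrt(1 + V))
y + A(j) = 4738447 + (2 + sqrt(1 + 1129)) = 4738447 + (2 + sqrt(1130)) = 4738449 + sqrt(1130)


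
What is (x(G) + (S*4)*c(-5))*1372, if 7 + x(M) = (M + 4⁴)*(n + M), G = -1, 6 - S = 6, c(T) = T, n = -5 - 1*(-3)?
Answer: -1059184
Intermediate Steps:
n = -2 (n = -5 + 3 = -2)
S = 0 (S = 6 - 1*6 = 6 - 6 = 0)
x(M) = -7 + (-2 + M)*(256 + M) (x(M) = -7 + (M + 4⁴)*(-2 + M) = -7 + (M + 256)*(-2 + M) = -7 + (256 + M)*(-2 + M) = -7 + (-2 + M)*(256 + M))
(x(G) + (S*4)*c(-5))*1372 = ((-519 + (-1)² + 254*(-1)) + (0*4)*(-5))*1372 = ((-519 + 1 - 254) + 0*(-5))*1372 = (-772 + 0)*1372 = -772*1372 = -1059184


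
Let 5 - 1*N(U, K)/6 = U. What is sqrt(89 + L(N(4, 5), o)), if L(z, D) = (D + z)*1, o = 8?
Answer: sqrt(103) ≈ 10.149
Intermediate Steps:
N(U, K) = 30 - 6*U
L(z, D) = D + z
sqrt(89 + L(N(4, 5), o)) = sqrt(89 + (8 + (30 - 6*4))) = sqrt(89 + (8 + (30 - 24))) = sqrt(89 + (8 + 6)) = sqrt(89 + 14) = sqrt(103)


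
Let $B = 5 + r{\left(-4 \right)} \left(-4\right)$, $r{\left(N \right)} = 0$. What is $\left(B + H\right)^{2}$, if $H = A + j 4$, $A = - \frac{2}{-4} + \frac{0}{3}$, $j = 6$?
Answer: $\frac{3481}{4} \approx 870.25$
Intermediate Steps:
$A = \frac{1}{2}$ ($A = \left(-2\right) \left(- \frac{1}{4}\right) + 0 \cdot \frac{1}{3} = \frac{1}{2} + 0 = \frac{1}{2} \approx 0.5$)
$B = 5$ ($B = 5 + 0 \left(-4\right) = 5 + 0 = 5$)
$H = \frac{49}{2}$ ($H = \frac{1}{2} + 6 \cdot 4 = \frac{1}{2} + 24 = \frac{49}{2} \approx 24.5$)
$\left(B + H\right)^{2} = \left(5 + \frac{49}{2}\right)^{2} = \left(\frac{59}{2}\right)^{2} = \frac{3481}{4}$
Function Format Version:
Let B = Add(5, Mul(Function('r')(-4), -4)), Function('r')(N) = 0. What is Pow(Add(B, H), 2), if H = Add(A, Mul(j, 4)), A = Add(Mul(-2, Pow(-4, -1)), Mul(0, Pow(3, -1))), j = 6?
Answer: Rational(3481, 4) ≈ 870.25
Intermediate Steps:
A = Rational(1, 2) (A = Add(Mul(-2, Rational(-1, 4)), Mul(0, Rational(1, 3))) = Add(Rational(1, 2), 0) = Rational(1, 2) ≈ 0.50000)
B = 5 (B = Add(5, Mul(0, -4)) = Add(5, 0) = 5)
H = Rational(49, 2) (H = Add(Rational(1, 2), Mul(6, 4)) = Add(Rational(1, 2), 24) = Rational(49, 2) ≈ 24.500)
Pow(Add(B, H), 2) = Pow(Add(5, Rational(49, 2)), 2) = Pow(Rational(59, 2), 2) = Rational(3481, 4)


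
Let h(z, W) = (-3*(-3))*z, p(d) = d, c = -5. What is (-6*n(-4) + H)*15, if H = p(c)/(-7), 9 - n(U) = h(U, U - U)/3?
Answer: -13155/7 ≈ -1879.3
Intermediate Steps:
h(z, W) = 9*z
n(U) = 9 - 3*U (n(U) = 9 - 9*U/3 = 9 - 3*U)
H = 5/7 (H = -5/(-7) = -5*(-⅐) = 5/7 ≈ 0.71429)
(-6*n(-4) + H)*15 = (-6*(9 - 3*(-4)) + 5/7)*15 = (-6*(9 + 12) + 5/7)*15 = (-6*21 + 5/7)*15 = (-126 + 5/7)*15 = -877/7*15 = -13155/7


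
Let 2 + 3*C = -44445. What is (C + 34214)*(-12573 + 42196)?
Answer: 1723910485/3 ≈ 5.7464e+8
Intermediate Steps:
C = -44447/3 (C = -2/3 + (1/3)*(-44445) = -2/3 - 14815 = -44447/3 ≈ -14816.)
(C + 34214)*(-12573 + 42196) = (-44447/3 + 34214)*(-12573 + 42196) = (58195/3)*29623 = 1723910485/3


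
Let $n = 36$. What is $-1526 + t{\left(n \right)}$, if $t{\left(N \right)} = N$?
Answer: $-1490$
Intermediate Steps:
$-1526 + t{\left(n \right)} = -1526 + 36 = -1490$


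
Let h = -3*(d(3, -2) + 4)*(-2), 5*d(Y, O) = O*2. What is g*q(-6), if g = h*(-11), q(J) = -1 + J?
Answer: 7392/5 ≈ 1478.4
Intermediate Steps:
d(Y, O) = 2*O/5 (d(Y, O) = (O*2)/5 = (2*O)/5 = 2*O/5)
h = 96/5 (h = -3*((⅖)*(-2) + 4)*(-2) = -3*(-⅘ + 4)*(-2) = -48*(-2)/5 = -3*(-32/5) = 96/5 ≈ 19.200)
g = -1056/5 (g = (96/5)*(-11) = -1056/5 ≈ -211.20)
g*q(-6) = -1056*(-1 - 6)/5 = -1056/5*(-7) = 7392/5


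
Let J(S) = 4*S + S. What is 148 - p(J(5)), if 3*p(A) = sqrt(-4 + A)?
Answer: 148 - sqrt(21)/3 ≈ 146.47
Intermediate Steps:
J(S) = 5*S
p(A) = sqrt(-4 + A)/3
148 - p(J(5)) = 148 - sqrt(-4 + 5*5)/3 = 148 - sqrt(-4 + 25)/3 = 148 - sqrt(21)/3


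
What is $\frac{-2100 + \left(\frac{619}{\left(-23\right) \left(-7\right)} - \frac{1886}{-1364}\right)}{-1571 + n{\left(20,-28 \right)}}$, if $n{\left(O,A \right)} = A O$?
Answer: $\frac{230010219}{233988062} \approx 0.983$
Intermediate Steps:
$\frac{-2100 + \left(\frac{619}{\left(-23\right) \left(-7\right)} - \frac{1886}{-1364}\right)}{-1571 + n{\left(20,-28 \right)}} = \frac{-2100 + \left(\frac{619}{\left(-23\right) \left(-7\right)} - \frac{1886}{-1364}\right)}{-1571 - 560} = \frac{-2100 - \left(- \frac{943}{682} - \frac{619}{161}\right)}{-1571 - 560} = \frac{-2100 + \left(619 \cdot \frac{1}{161} + \frac{943}{682}\right)}{-2131} = \left(-2100 + \left(\frac{619}{161} + \frac{943}{682}\right)\right) \left(- \frac{1}{2131}\right) = \left(-2100 + \frac{573981}{109802}\right) \left(- \frac{1}{2131}\right) = \left(- \frac{230010219}{109802}\right) \left(- \frac{1}{2131}\right) = \frac{230010219}{233988062}$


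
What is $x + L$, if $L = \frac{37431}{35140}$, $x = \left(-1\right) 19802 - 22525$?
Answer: $- \frac{1487333349}{35140} \approx -42326.0$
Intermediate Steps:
$x = -42327$ ($x = -19802 - 22525 = -42327$)
$L = \frac{37431}{35140}$ ($L = 37431 \cdot \frac{1}{35140} = \frac{37431}{35140} \approx 1.0652$)
$x + L = -42327 + \frac{37431}{35140} = - \frac{1487333349}{35140}$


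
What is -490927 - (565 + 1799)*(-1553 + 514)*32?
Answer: 78107345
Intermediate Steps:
-490927 - (565 + 1799)*(-1553 + 514)*32 = -490927 - 2364*(-1039)*32 = -490927 - (-2456196)*32 = -490927 - 1*(-78598272) = -490927 + 78598272 = 78107345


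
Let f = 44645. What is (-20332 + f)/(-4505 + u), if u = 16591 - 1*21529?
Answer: -24313/9443 ≈ -2.5747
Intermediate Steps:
u = -4938 (u = 16591 - 21529 = -4938)
(-20332 + f)/(-4505 + u) = (-20332 + 44645)/(-4505 - 4938) = 24313/(-9443) = 24313*(-1/9443) = -24313/9443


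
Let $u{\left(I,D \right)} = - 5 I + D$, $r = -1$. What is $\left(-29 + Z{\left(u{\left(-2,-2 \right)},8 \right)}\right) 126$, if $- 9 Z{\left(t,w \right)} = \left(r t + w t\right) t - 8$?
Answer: $-9814$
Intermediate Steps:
$u{\left(I,D \right)} = D - 5 I$
$Z{\left(t,w \right)} = \frac{8}{9} - \frac{t \left(- t + t w\right)}{9}$ ($Z{\left(t,w \right)} = - \frac{\left(- t + w t\right) t - 8}{9} = - \frac{\left(- t + t w\right) t - 8}{9} = - \frac{t \left(- t + t w\right) - 8}{9} = - \frac{-8 + t \left(- t + t w\right)}{9} = \frac{8}{9} - \frac{t \left(- t + t w\right)}{9}$)
$\left(-29 + Z{\left(u{\left(-2,-2 \right)},8 \right)}\right) 126 = \left(-29 + \left(\frac{8}{9} + \frac{\left(-2 - -10\right)^{2}}{9} - \frac{8 \left(-2 - -10\right)^{2}}{9}\right)\right) 126 = \left(-29 + \left(\frac{8}{9} + \frac{\left(-2 + 10\right)^{2}}{9} - \frac{8 \left(-2 + 10\right)^{2}}{9}\right)\right) 126 = \left(-29 + \left(\frac{8}{9} + \frac{8^{2}}{9} - \frac{8 \cdot 8^{2}}{9}\right)\right) 126 = \left(-29 + \left(\frac{8}{9} + \frac{1}{9} \cdot 64 - \frac{8}{9} \cdot 64\right)\right) 126 = \left(-29 + \left(\frac{8}{9} + \frac{64}{9} - \frac{512}{9}\right)\right) 126 = \left(-29 - \frac{440}{9}\right) 126 = \left(- \frac{701}{9}\right) 126 = -9814$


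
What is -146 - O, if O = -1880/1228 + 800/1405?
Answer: -12512032/86267 ≈ -145.04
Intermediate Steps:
O = -82950/86267 (O = -1880*1/1228 + 800*(1/1405) = -470/307 + 160/281 = -82950/86267 ≈ -0.96155)
-146 - O = -146 - 1*(-82950/86267) = -146 + 82950/86267 = -12512032/86267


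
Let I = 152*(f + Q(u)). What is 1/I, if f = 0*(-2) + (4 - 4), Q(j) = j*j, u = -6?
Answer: 1/5472 ≈ 0.00018275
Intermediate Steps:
Q(j) = j²
f = 0 (f = 0 + 0 = 0)
I = 5472 (I = 152*(0 + (-6)²) = 152*(0 + 36) = 152*36 = 5472)
1/I = 1/5472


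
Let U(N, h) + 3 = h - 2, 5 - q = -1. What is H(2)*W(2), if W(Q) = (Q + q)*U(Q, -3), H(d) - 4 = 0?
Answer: -256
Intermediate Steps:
q = 6 (q = 5 - 1*(-1) = 5 + 1 = 6)
U(N, h) = -5 + h (U(N, h) = -3 + (h - 2) = -3 + (-2 + h) = -5 + h)
H(d) = 4 (H(d) = 4 + 0 = 4)
W(Q) = -48 - 8*Q (W(Q) = (Q + 6)*(-5 - 3) = (6 + Q)*(-8) = -48 - 8*Q)
H(2)*W(2) = 4*(-48 - 8*2) = 4*(-48 - 16) = 4*(-64) = -256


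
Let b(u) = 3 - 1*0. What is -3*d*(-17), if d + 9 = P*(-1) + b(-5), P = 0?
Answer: -306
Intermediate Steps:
b(u) = 3 (b(u) = 3 + 0 = 3)
d = -6 (d = -9 + (0*(-1) + 3) = -9 + (0 + 3) = -9 + 3 = -6)
-3*d*(-17) = -3*(-6)*(-17) = 18*(-17) = -306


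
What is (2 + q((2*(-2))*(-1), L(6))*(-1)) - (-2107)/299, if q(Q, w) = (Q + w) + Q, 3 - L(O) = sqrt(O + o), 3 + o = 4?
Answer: -584/299 + sqrt(7) ≈ 0.69257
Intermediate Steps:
o = 1 (o = -3 + 4 = 1)
L(O) = 3 - sqrt(1 + O) (L(O) = 3 - sqrt(O + 1) = 3 - sqrt(1 + O))
q(Q, w) = w + 2*Q
(2 + q((2*(-2))*(-1), L(6))*(-1)) - (-2107)/299 = (2 + ((3 - sqrt(1 + 6)) + 2*((2*(-2))*(-1)))*(-1)) - (-2107)/299 = (2 + ((3 - sqrt(7)) + 2*(-4*(-1)))*(-1)) - (-2107)/299 = (2 + ((3 - sqrt(7)) + 2*4)*(-1)) - 43*(-49/299) = (2 + ((3 - sqrt(7)) + 8)*(-1)) + 2107/299 = (2 + (11 - sqrt(7))*(-1)) + 2107/299 = (2 + (-11 + sqrt(7))) + 2107/299 = (-9 + sqrt(7)) + 2107/299 = -584/299 + sqrt(7)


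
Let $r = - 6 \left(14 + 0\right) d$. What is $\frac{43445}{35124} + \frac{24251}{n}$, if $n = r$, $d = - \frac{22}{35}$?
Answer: $\frac{355869175}{772728} \approx 460.54$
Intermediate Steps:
$d = - \frac{22}{35}$ ($d = \left(-22\right) \frac{1}{35} = - \frac{22}{35} \approx -0.62857$)
$r = \frac{264}{5}$ ($r = - 6 \left(14 + 0\right) \left(- \frac{22}{35}\right) = \left(-6\right) 14 \left(- \frac{22}{35}\right) = \left(-84\right) \left(- \frac{22}{35}\right) = \frac{264}{5} \approx 52.8$)
$n = \frac{264}{5} \approx 52.8$
$\frac{43445}{35124} + \frac{24251}{n} = \frac{43445}{35124} + \frac{24251}{\frac{264}{5}} = 43445 \cdot \frac{1}{35124} + 24251 \cdot \frac{5}{264} = \frac{43445}{35124} + \frac{121255}{264} = \frac{355869175}{772728}$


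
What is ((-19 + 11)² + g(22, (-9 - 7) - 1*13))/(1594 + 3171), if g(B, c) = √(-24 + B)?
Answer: 64/4765 + I*√2/4765 ≈ 0.013431 + 0.00029679*I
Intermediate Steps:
((-19 + 11)² + g(22, (-9 - 7) - 1*13))/(1594 + 3171) = ((-19 + 11)² + √(-24 + 22))/(1594 + 3171) = ((-8)² + √(-2))/4765 = (64 + I*√2)*(1/4765) = 64/4765 + I*√2/4765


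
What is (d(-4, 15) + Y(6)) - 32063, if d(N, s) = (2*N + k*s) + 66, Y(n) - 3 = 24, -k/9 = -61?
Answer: -23743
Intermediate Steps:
k = 549 (k = -9*(-61) = 549)
Y(n) = 27 (Y(n) = 3 + 24 = 27)
d(N, s) = 66 + 2*N + 549*s (d(N, s) = (2*N + 549*s) + 66 = 66 + 2*N + 549*s)
(d(-4, 15) + Y(6)) - 32063 = ((66 + 2*(-4) + 549*15) + 27) - 32063 = ((66 - 8 + 8235) + 27) - 32063 = (8293 + 27) - 32063 = 8320 - 32063 = -23743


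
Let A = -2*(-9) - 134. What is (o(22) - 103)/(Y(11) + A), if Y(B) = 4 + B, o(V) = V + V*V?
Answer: -403/101 ≈ -3.9901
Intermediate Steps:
o(V) = V + V**2
A = -116 (A = 18 - 134 = -116)
(o(22) - 103)/(Y(11) + A) = (22*(1 + 22) - 103)/((4 + 11) - 116) = (22*23 - 103)/(15 - 116) = (506 - 103)/(-101) = 403*(-1/101) = -403/101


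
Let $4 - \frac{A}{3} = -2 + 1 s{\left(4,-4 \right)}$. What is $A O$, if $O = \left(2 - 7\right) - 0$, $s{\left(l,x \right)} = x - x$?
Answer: $-90$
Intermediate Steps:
$s{\left(l,x \right)} = 0$
$O = -5$ ($O = \left(2 - 7\right) + 0 = -5 + 0 = -5$)
$A = 18$ ($A = 12 - 3 \left(-2 + 1 \cdot 0\right) = 12 - 3 \left(-2 + 0\right) = 12 - -6 = 12 + 6 = 18$)
$A O = 18 \left(-5\right) = -90$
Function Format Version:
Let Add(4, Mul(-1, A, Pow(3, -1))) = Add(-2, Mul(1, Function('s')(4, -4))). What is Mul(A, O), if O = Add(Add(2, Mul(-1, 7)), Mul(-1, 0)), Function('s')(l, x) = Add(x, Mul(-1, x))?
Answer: -90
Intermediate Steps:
Function('s')(l, x) = 0
O = -5 (O = Add(Add(2, -7), 0) = Add(-5, 0) = -5)
A = 18 (A = Add(12, Mul(-3, Add(-2, Mul(1, 0)))) = Add(12, Mul(-3, Add(-2, 0))) = Add(12, Mul(-3, -2)) = Add(12, 6) = 18)
Mul(A, O) = Mul(18, -5) = -90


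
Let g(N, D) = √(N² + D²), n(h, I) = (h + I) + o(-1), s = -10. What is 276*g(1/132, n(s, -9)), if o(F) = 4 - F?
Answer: 23*√3415105/11 ≈ 3864.0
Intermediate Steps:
n(h, I) = 5 + I + h (n(h, I) = (h + I) + (4 - 1*(-1)) = (I + h) + (4 + 1) = (I + h) + 5 = 5 + I + h)
g(N, D) = √(D² + N²)
276*g(1/132, n(s, -9)) = 276*√((5 - 9 - 10)² + (1/132)²) = 276*√((-14)² + (1/132)²) = 276*√(196 + 1/17424) = 276*√(3415105/17424) = 276*(√3415105/132) = 23*√3415105/11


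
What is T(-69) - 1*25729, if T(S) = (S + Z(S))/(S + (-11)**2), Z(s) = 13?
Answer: -334491/13 ≈ -25730.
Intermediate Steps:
T(S) = (13 + S)/(121 + S) (T(S) = (S + 13)/(S + (-11)**2) = (13 + S)/(S + 121) = (13 + S)/(121 + S))
T(-69) - 1*25729 = (13 - 69)/(121 - 69) - 1*25729 = -56/52 - 25729 = (1/52)*(-56) - 25729 = -14/13 - 25729 = -334491/13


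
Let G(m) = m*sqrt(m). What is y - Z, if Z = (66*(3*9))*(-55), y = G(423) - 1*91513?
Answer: 6497 + 1269*sqrt(47) ≈ 15197.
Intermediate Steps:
G(m) = m**(3/2)
y = -91513 + 1269*sqrt(47) (y = 423**(3/2) - 1*91513 = 1269*sqrt(47) - 91513 = -91513 + 1269*sqrt(47) ≈ -82813.)
Z = -98010 (Z = (66*27)*(-55) = 1782*(-55) = -98010)
y - Z = (-91513 + 1269*sqrt(47)) - 1*(-98010) = (-91513 + 1269*sqrt(47)) + 98010 = 6497 + 1269*sqrt(47)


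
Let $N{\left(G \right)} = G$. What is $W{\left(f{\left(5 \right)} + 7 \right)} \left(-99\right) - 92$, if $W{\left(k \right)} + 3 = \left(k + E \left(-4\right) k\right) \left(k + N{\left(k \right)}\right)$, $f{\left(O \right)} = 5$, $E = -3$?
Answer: $-370451$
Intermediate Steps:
$W{\left(k \right)} = -3 + 26 k^{2}$ ($W{\left(k \right)} = -3 + \left(k + \left(-3\right) \left(-4\right) k\right) \left(k + k\right) = -3 + \left(k + 12 k\right) 2 k = -3 + 13 k 2 k = -3 + 26 k^{2}$)
$W{\left(f{\left(5 \right)} + 7 \right)} \left(-99\right) - 92 = \left(-3 + 26 \left(5 + 7\right)^{2}\right) \left(-99\right) - 92 = \left(-3 + 26 \cdot 12^{2}\right) \left(-99\right) - 92 = \left(-3 + 26 \cdot 144\right) \left(-99\right) - 92 = \left(-3 + 3744\right) \left(-99\right) - 92 = 3741 \left(-99\right) - 92 = -370359 - 92 = -370451$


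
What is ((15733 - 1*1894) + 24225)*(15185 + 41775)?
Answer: 2168125440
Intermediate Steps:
((15733 - 1*1894) + 24225)*(15185 + 41775) = ((15733 - 1894) + 24225)*56960 = (13839 + 24225)*56960 = 38064*56960 = 2168125440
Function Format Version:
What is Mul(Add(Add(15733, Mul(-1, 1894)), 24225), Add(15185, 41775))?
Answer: 2168125440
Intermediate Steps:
Mul(Add(Add(15733, Mul(-1, 1894)), 24225), Add(15185, 41775)) = Mul(Add(Add(15733, -1894), 24225), 56960) = Mul(Add(13839, 24225), 56960) = Mul(38064, 56960) = 2168125440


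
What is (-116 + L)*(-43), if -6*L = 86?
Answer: 16813/3 ≈ 5604.3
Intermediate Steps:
L = -43/3 (L = -1/6*86 = -43/3 ≈ -14.333)
(-116 + L)*(-43) = (-116 - 43/3)*(-43) = -391/3*(-43) = 16813/3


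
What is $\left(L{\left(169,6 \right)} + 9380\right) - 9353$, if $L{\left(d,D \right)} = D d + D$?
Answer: $1047$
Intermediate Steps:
$L{\left(d,D \right)} = D + D d$
$\left(L{\left(169,6 \right)} + 9380\right) - 9353 = \left(6 \left(1 + 169\right) + 9380\right) - 9353 = \left(6 \cdot 170 + 9380\right) - 9353 = \left(1020 + 9380\right) - 9353 = 10400 - 9353 = 1047$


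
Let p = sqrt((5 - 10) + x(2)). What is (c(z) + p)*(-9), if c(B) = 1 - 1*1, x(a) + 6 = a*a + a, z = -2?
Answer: -9*I*sqrt(5) ≈ -20.125*I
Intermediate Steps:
x(a) = -6 + a + a**2 (x(a) = -6 + (a*a + a) = -6 + (a**2 + a) = -6 + (a + a**2) = -6 + a + a**2)
p = I*sqrt(5) (p = sqrt((5 - 10) + (-6 + 2 + 2**2)) = sqrt(-5 + (-6 + 2 + 4)) = sqrt(-5 + 0) = sqrt(-5) = I*sqrt(5) ≈ 2.2361*I)
c(B) = 0 (c(B) = 1 - 1 = 0)
(c(z) + p)*(-9) = (0 + I*sqrt(5))*(-9) = (I*sqrt(5))*(-9) = -9*I*sqrt(5)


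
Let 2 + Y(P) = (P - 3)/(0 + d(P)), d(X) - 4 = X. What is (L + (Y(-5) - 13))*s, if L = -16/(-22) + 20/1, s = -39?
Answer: -5889/11 ≈ -535.36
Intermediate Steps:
d(X) = 4 + X
L = 228/11 (L = -16*(-1/22) + 20*1 = 8/11 + 20 = 228/11 ≈ 20.727)
Y(P) = -2 + (-3 + P)/(4 + P) (Y(P) = -2 + (P - 3)/(0 + (4 + P)) = -2 + (-3 + P)/(4 + P))
(L + (Y(-5) - 13))*s = (228/11 + ((-11 - 1*(-5))/(4 - 5) - 13))*(-39) = (228/11 + ((-11 + 5)/(-1) - 13))*(-39) = (228/11 + (-1*(-6) - 13))*(-39) = (228/11 + (6 - 13))*(-39) = (228/11 - 7)*(-39) = (151/11)*(-39) = -5889/11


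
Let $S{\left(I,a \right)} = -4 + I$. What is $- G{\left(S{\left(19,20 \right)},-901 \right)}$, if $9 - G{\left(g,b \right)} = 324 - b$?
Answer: $1216$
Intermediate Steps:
$G{\left(g,b \right)} = -315 + b$ ($G{\left(g,b \right)} = 9 - \left(324 - b\right) = 9 + \left(-324 + b\right) = -315 + b$)
$- G{\left(S{\left(19,20 \right)},-901 \right)} = - (-315 - 901) = \left(-1\right) \left(-1216\right) = 1216$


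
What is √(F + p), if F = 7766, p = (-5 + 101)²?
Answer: √16982 ≈ 130.31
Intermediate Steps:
p = 9216 (p = 96² = 9216)
√(F + p) = √(7766 + 9216) = √16982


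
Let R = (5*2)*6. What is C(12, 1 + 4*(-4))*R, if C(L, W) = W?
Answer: -900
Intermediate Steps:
R = 60 (R = 10*6 = 60)
C(12, 1 + 4*(-4))*R = (1 + 4*(-4))*60 = (1 - 16)*60 = -15*60 = -900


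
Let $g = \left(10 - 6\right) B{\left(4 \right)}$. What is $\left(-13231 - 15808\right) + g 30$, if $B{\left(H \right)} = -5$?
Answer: $-29639$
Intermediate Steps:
$g = -20$ ($g = \left(10 - 6\right) \left(-5\right) = 4 \left(-5\right) = -20$)
$\left(-13231 - 15808\right) + g 30 = \left(-13231 - 15808\right) - 600 = -29039 - 600 = -29639$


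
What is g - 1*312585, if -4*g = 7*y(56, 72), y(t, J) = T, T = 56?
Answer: -312683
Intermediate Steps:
y(t, J) = 56
g = -98 (g = -7*56/4 = -¼*392 = -98)
g - 1*312585 = -98 - 1*312585 = -98 - 312585 = -312683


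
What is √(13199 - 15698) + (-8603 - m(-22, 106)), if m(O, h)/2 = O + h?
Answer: -8771 + 7*I*√51 ≈ -8771.0 + 49.99*I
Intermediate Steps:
m(O, h) = 2*O + 2*h (m(O, h) = 2*(O + h) = 2*O + 2*h)
√(13199 - 15698) + (-8603 - m(-22, 106)) = √(13199 - 15698) + (-8603 - (2*(-22) + 2*106)) = √(-2499) + (-8603 - (-44 + 212)) = 7*I*√51 + (-8603 - 1*168) = 7*I*√51 + (-8603 - 168) = 7*I*√51 - 8771 = -8771 + 7*I*√51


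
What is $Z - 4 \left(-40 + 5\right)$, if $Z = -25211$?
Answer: $-25071$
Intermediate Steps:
$Z - 4 \left(-40 + 5\right) = -25211 - 4 \left(-40 + 5\right) = -25211 - 4 \left(-35\right) = -25211 - -140 = -25211 + 140 = -25071$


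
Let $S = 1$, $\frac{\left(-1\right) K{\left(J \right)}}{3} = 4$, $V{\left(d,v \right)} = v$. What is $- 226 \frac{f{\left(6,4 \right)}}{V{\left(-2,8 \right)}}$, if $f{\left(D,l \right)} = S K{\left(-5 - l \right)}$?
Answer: $339$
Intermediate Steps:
$K{\left(J \right)} = -12$ ($K{\left(J \right)} = \left(-3\right) 4 = -12$)
$f{\left(D,l \right)} = -12$ ($f{\left(D,l \right)} = 1 \left(-12\right) = -12$)
$- 226 \frac{f{\left(6,4 \right)}}{V{\left(-2,8 \right)}} = - 226 \left(- \frac{12}{8}\right) = - 226 \left(\left(-12\right) \frac{1}{8}\right) = \left(-226\right) \left(- \frac{3}{2}\right) = 339$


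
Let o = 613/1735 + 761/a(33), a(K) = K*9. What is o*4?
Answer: 6009584/515295 ≈ 11.662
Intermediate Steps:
a(K) = 9*K
o = 1502396/515295 (o = 613/1735 + 761/((9*33)) = 613*(1/1735) + 761/297 = 613/1735 + 761*(1/297) = 613/1735 + 761/297 = 1502396/515295 ≈ 2.9156)
o*4 = (1502396/515295)*4 = 6009584/515295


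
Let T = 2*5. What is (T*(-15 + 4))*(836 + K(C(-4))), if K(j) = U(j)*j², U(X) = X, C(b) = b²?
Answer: -542520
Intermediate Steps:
T = 10
K(j) = j³ (K(j) = j*j² = j³)
(T*(-15 + 4))*(836 + K(C(-4))) = (10*(-15 + 4))*(836 + ((-4)²)³) = (10*(-11))*(836 + 16³) = -110*(836 + 4096) = -110*4932 = -542520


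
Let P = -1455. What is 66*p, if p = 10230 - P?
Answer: 771210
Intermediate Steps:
p = 11685 (p = 10230 - 1*(-1455) = 10230 + 1455 = 11685)
66*p = 66*11685 = 771210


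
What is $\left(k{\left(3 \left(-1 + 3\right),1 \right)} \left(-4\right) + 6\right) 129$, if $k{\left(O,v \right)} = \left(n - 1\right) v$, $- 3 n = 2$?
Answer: $1634$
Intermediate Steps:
$n = - \frac{2}{3}$ ($n = \left(- \frac{1}{3}\right) 2 = - \frac{2}{3} \approx -0.66667$)
$k{\left(O,v \right)} = - \frac{5 v}{3}$ ($k{\left(O,v \right)} = \left(- \frac{2}{3} - 1\right) v = - \frac{5 v}{3}$)
$\left(k{\left(3 \left(-1 + 3\right),1 \right)} \left(-4\right) + 6\right) 129 = \left(\left(- \frac{5}{3}\right) 1 \left(-4\right) + 6\right) 129 = \left(\left(- \frac{5}{3}\right) \left(-4\right) + 6\right) 129 = \left(\frac{20}{3} + 6\right) 129 = \frac{38}{3} \cdot 129 = 1634$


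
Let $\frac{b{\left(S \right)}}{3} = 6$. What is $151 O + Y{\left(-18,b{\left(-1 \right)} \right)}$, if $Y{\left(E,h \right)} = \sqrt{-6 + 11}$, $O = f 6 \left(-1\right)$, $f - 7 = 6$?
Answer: $-11778 + \sqrt{5} \approx -11776.0$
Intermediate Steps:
$f = 13$ ($f = 7 + 6 = 13$)
$O = -78$ ($O = 13 \cdot 6 \left(-1\right) = 78 \left(-1\right) = -78$)
$b{\left(S \right)} = 18$ ($b{\left(S \right)} = 3 \cdot 6 = 18$)
$Y{\left(E,h \right)} = \sqrt{5}$
$151 O + Y{\left(-18,b{\left(-1 \right)} \right)} = 151 \left(-78\right) + \sqrt{5} = -11778 + \sqrt{5}$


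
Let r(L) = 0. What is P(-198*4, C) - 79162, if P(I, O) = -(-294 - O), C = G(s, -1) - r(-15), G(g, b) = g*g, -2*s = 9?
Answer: -315391/4 ≈ -78848.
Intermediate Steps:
s = -9/2 (s = -½*9 = -9/2 ≈ -4.5000)
G(g, b) = g²
C = 81/4 (C = (-9/2)² - 1*0 = 81/4 + 0 = 81/4 ≈ 20.250)
P(I, O) = 294 + O
P(-198*4, C) - 79162 = (294 + 81/4) - 79162 = 1257/4 - 79162 = -315391/4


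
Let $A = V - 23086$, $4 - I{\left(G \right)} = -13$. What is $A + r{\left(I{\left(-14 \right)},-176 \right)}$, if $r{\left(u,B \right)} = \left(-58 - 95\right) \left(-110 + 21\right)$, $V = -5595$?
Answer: $-15064$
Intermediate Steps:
$I{\left(G \right)} = 17$ ($I{\left(G \right)} = 4 - -13 = 4 + 13 = 17$)
$r{\left(u,B \right)} = 13617$ ($r{\left(u,B \right)} = \left(-153\right) \left(-89\right) = 13617$)
$A = -28681$ ($A = -5595 - 23086 = -28681$)
$A + r{\left(I{\left(-14 \right)},-176 \right)} = -28681 + 13617 = -15064$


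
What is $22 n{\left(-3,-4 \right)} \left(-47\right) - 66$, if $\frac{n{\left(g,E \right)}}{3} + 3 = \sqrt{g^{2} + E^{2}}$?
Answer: $-6270$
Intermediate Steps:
$n{\left(g,E \right)} = -9 + 3 \sqrt{E^{2} + g^{2}}$ ($n{\left(g,E \right)} = -9 + 3 \sqrt{g^{2} + E^{2}} = -9 + 3 \sqrt{E^{2} + g^{2}}$)
$22 n{\left(-3,-4 \right)} \left(-47\right) - 66 = 22 \left(-9 + 3 \sqrt{\left(-4\right)^{2} + \left(-3\right)^{2}}\right) \left(-47\right) - 66 = 22 \left(-9 + 3 \sqrt{16 + 9}\right) \left(-47\right) - 66 = 22 \left(-9 + 3 \sqrt{25}\right) \left(-47\right) - 66 = 22 \left(-9 + 3 \cdot 5\right) \left(-47\right) - 66 = 22 \left(-9 + 15\right) \left(-47\right) - 66 = 22 \cdot 6 \left(-47\right) - 66 = 132 \left(-47\right) - 66 = -6204 - 66 = -6270$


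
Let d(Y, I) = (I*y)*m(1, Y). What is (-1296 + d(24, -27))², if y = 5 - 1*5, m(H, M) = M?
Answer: 1679616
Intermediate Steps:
y = 0 (y = 5 - 5 = 0)
d(Y, I) = 0 (d(Y, I) = (I*0)*Y = 0*Y = 0)
(-1296 + d(24, -27))² = (-1296 + 0)² = (-1296)² = 1679616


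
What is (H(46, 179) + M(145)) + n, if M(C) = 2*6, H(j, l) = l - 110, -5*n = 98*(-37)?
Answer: 4031/5 ≈ 806.20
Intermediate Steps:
n = 3626/5 (n = -98*(-37)/5 = -1/5*(-3626) = 3626/5 ≈ 725.20)
H(j, l) = -110 + l
M(C) = 12
(H(46, 179) + M(145)) + n = ((-110 + 179) + 12) + 3626/5 = (69 + 12) + 3626/5 = 81 + 3626/5 = 4031/5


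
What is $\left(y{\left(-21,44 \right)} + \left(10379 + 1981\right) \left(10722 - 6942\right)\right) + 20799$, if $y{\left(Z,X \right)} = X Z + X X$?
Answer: $46742611$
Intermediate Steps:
$y{\left(Z,X \right)} = X^{2} + X Z$ ($y{\left(Z,X \right)} = X Z + X^{2} = X^{2} + X Z$)
$\left(y{\left(-21,44 \right)} + \left(10379 + 1981\right) \left(10722 - 6942\right)\right) + 20799 = \left(44 \left(44 - 21\right) + \left(10379 + 1981\right) \left(10722 - 6942\right)\right) + 20799 = \left(44 \cdot 23 + 12360 \cdot 3780\right) + 20799 = \left(1012 + 46720800\right) + 20799 = 46721812 + 20799 = 46742611$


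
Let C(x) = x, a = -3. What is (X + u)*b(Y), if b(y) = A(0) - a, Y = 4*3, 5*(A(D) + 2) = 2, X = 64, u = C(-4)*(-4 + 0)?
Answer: 112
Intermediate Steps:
u = 16 (u = -4*(-4 + 0) = -4*(-4) = 16)
A(D) = -8/5 (A(D) = -2 + (1/5)*2 = -2 + 2/5 = -8/5)
Y = 12
b(y) = 7/5 (b(y) = -8/5 - 1*(-3) = -8/5 + 3 = 7/5)
(X + u)*b(Y) = (64 + 16)*(7/5) = 80*(7/5) = 112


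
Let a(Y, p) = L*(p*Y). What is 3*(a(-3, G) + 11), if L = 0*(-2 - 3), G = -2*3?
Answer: 33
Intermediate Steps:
G = -6
L = 0 (L = 0*(-5) = 0)
a(Y, p) = 0 (a(Y, p) = 0*(p*Y) = 0*(Y*p) = 0)
3*(a(-3, G) + 11) = 3*(0 + 11) = 3*11 = 33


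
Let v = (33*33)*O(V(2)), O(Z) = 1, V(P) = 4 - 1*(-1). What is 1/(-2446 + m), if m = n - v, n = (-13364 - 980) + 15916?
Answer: -1/1963 ≈ -0.00050942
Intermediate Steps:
V(P) = 5 (V(P) = 4 + 1 = 5)
n = 1572 (n = -14344 + 15916 = 1572)
v = 1089 (v = (33*33)*1 = 1089*1 = 1089)
m = 483 (m = 1572 - 1*1089 = 1572 - 1089 = 483)
1/(-2446 + m) = 1/(-2446 + 483) = 1/(-1963) = -1/1963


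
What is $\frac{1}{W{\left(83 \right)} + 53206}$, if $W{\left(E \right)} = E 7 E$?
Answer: $\frac{1}{101429} \approx 9.8591 \cdot 10^{-6}$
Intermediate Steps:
$W{\left(E \right)} = 7 E^{2}$ ($W{\left(E \right)} = 7 E E = 7 E^{2}$)
$\frac{1}{W{\left(83 \right)} + 53206} = \frac{1}{7 \cdot 83^{2} + 53206} = \frac{1}{7 \cdot 6889 + 53206} = \frac{1}{48223 + 53206} = \frac{1}{101429}$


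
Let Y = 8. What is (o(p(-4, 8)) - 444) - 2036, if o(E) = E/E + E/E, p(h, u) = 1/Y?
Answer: -2478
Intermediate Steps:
p(h, u) = 1/8
o(E) = 2 (o(E) = 1 + 1 = 2)
(o(p(-4, 8)) - 444) - 2036 = (2 - 444) - 2036 = -442 - 2036 = -2478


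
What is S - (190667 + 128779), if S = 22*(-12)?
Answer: -319710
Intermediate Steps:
S = -264
S - (190667 + 128779) = -264 - (190667 + 128779) = -264 - 1*319446 = -264 - 319446 = -319710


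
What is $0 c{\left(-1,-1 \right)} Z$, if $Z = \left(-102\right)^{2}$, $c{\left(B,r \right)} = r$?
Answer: $0$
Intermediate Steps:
$Z = 10404$
$0 c{\left(-1,-1 \right)} Z = 0 \left(-1\right) 10404 = 0 \cdot 10404 = 0$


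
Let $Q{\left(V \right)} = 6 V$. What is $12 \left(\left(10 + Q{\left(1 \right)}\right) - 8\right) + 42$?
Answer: $138$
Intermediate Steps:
$12 \left(\left(10 + Q{\left(1 \right)}\right) - 8\right) + 42 = 12 \left(\left(10 + 6 \cdot 1\right) - 8\right) + 42 = 12 \left(\left(10 + 6\right) - 8\right) + 42 = 12 \left(16 - 8\right) + 42 = 12 \cdot 8 + 42 = 96 + 42 = 138$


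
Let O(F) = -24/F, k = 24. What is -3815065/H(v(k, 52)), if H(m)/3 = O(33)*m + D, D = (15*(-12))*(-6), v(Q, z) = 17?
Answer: -41965715/35232 ≈ -1191.1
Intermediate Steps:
D = 1080 (D = -180*(-6) = 1080)
H(m) = 3240 - 24*m/11 (H(m) = 3*((-24/33)*m + 1080) = 3*((-24*1/33)*m + 1080) = 3*(-8*m/11 + 1080) = 3*(1080 - 8*m/11) = 3240 - 24*m/11)
-3815065/H(v(k, 52)) = -3815065/(3240 - 24/11*17) = -3815065/(3240 - 408/11) = -3815065/35232/11 = -3815065*11/35232 = -41965715/35232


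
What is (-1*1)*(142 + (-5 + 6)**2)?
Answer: -143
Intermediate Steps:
(-1*1)*(142 + (-5 + 6)**2) = -(142 + 1**2) = -(142 + 1) = -1*143 = -143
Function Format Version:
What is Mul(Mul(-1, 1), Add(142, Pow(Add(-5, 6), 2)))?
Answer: -143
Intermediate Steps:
Mul(Mul(-1, 1), Add(142, Pow(Add(-5, 6), 2))) = Mul(-1, Add(142, Pow(1, 2))) = Mul(-1, Add(142, 1)) = Mul(-1, 143) = -143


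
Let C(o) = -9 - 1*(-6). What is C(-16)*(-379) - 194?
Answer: 943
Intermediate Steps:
C(o) = -3 (C(o) = -9 + 6 = -3)
C(-16)*(-379) - 194 = -3*(-379) - 194 = 1137 - 194 = 943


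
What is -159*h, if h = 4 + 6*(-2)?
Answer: 1272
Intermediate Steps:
h = -8 (h = 4 - 12 = -8)
-159*h = -159*(-8) = 1272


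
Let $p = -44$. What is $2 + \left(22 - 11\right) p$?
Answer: $-482$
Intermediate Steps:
$2 + \left(22 - 11\right) p = 2 + \left(22 - 11\right) \left(-44\right) = 2 + 11 \left(-44\right) = 2 - 484 = -482$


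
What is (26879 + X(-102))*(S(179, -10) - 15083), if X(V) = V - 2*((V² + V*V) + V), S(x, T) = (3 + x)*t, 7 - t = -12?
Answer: 170131875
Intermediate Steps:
t = 19 (t = 7 - 1*(-12) = 7 + 12 = 19)
S(x, T) = 57 + 19*x (S(x, T) = (3 + x)*19 = 57 + 19*x)
X(V) = -V - 4*V² (X(V) = V - 2*((V² + V²) + V) = V - 2*(2*V² + V) = V - 2*(V + 2*V²) = V + (-4*V² - 2*V) = -V - 4*V²)
(26879 + X(-102))*(S(179, -10) - 15083) = (26879 - 1*(-102)*(1 + 4*(-102)))*((57 + 19*179) - 15083) = (26879 - 1*(-102)*(1 - 408))*((57 + 3401) - 15083) = (26879 - 1*(-102)*(-407))*(3458 - 15083) = (26879 - 41514)*(-11625) = -14635*(-11625) = 170131875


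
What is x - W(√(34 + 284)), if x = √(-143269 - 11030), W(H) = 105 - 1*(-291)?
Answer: -396 + I*√154299 ≈ -396.0 + 392.81*I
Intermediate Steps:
W(H) = 396 (W(H) = 105 + 291 = 396)
x = I*√154299 (x = √(-154299) = I*√154299 ≈ 392.81*I)
x - W(√(34 + 284)) = I*√154299 - 1*396 = I*√154299 - 396 = -396 + I*√154299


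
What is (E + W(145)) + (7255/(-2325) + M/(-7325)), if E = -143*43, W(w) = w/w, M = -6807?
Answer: -4189663964/681225 ≈ -6150.2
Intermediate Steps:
W(w) = 1
E = -6149
(E + W(145)) + (7255/(-2325) + M/(-7325)) = (-6149 + 1) + (7255/(-2325) - 6807/(-7325)) = -6148 + (7255*(-1/2325) - 6807*(-1/7325)) = -6148 + (-1451/465 + 6807/7325) = -6148 - 1492664/681225 = -4189663964/681225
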